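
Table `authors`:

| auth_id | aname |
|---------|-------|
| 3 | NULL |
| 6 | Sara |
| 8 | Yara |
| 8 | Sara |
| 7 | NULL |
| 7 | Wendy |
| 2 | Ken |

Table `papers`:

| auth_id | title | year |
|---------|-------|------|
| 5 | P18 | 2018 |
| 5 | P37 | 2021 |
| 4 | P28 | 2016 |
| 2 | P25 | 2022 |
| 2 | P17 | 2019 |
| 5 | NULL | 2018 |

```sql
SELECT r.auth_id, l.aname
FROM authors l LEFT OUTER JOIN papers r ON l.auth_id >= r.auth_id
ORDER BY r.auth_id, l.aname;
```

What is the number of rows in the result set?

34

LEFT JOIN keeps every row from `authors`; unmatched rows get NULL for `papers`'s columns.
Matching on l.auth_id >= r.auth_id.
- l row (auth_id=3): matches 2 r row(s) → 2 output row(s).
- l row (auth_id=6): matches 6 r row(s) → 6 output row(s).
- l row (auth_id=8): matches 6 r row(s) → 6 output row(s).
- l row (auth_id=8): matches 6 r row(s) → 6 output row(s).
- l row (auth_id=7): matches 6 r row(s) → 6 output row(s).
- l row (auth_id=7): matches 6 r row(s) → 6 output row(s).
- l row (auth_id=2): matches 2 r row(s) → 2 output row(s).
Total: 34 rows.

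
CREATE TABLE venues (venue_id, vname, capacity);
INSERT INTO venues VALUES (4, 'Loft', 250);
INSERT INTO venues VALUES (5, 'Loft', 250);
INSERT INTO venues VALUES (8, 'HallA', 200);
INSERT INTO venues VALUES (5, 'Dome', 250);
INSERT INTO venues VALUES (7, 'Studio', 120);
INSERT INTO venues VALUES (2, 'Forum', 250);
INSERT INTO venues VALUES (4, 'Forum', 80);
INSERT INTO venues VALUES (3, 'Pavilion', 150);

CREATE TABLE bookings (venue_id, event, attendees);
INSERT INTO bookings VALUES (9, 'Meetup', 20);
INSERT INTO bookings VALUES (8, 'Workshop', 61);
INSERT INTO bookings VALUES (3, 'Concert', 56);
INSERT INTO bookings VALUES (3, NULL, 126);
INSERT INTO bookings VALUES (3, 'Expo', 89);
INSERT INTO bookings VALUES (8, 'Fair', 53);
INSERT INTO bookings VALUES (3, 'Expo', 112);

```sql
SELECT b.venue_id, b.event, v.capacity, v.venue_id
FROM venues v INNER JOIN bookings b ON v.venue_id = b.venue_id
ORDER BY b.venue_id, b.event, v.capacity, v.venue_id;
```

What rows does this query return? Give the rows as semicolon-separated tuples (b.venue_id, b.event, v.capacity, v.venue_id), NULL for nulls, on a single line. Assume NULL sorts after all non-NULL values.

INNER JOIN keeps only pairs where the ON condition holds.
Matching on v.venue_id = b.venue_id.
Matched pairs: 6.

(3, Concert, 150, 3); (3, Expo, 150, 3); (3, Expo, 150, 3); (3, NULL, 150, 3); (8, Fair, 200, 8); (8, Workshop, 200, 8)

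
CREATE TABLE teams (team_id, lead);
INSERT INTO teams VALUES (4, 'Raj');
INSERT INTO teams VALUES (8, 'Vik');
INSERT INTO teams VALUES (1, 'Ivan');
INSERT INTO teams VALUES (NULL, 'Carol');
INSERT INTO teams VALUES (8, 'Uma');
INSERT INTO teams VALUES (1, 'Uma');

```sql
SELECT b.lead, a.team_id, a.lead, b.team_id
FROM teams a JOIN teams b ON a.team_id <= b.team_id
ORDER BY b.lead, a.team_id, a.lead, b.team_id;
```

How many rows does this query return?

17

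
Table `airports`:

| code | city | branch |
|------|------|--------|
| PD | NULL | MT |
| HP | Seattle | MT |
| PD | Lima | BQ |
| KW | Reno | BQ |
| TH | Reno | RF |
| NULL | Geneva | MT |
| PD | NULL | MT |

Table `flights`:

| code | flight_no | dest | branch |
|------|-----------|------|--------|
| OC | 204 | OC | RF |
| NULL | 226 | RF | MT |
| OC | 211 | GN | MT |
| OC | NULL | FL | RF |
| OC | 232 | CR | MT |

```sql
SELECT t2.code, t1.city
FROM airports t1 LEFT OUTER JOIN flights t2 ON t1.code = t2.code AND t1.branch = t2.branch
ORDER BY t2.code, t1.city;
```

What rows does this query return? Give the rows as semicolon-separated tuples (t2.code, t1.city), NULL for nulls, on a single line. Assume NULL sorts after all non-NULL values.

(NULL, Geneva); (NULL, Lima); (NULL, Reno); (NULL, Reno); (NULL, Seattle); (NULL, NULL); (NULL, NULL)

LEFT JOIN keeps every row from `airports`; unmatched rows get NULL for `flights`'s columns.
Matching on t1.code = t2.code AND t1.branch = t2.branch. A NULL in a compared column never satisfies the condition.
- code=PD, branch=MT: no t2 row matches, row kept with t2 columns NULL.
- code=HP, branch=MT: no t2 row matches, row kept with t2 columns NULL.
- code=PD, branch=BQ: no t2 row matches, row kept with t2 columns NULL.
- code=KW, branch=BQ: no t2 row matches, row kept with t2 columns NULL.
- code=TH, branch=RF: no t2 row matches, row kept with t2 columns NULL.
- code=NULL, branch=MT: no t2 row matches, row kept with t2 columns NULL.
- code=PD, branch=MT: no t2 row matches, row kept with t2 columns NULL.
After projecting and ordering:
t2.code | t1.city
NULL | Geneva
NULL | Lima
NULL | Reno
NULL | Reno
NULL | Seattle
NULL | NULL
NULL | NULL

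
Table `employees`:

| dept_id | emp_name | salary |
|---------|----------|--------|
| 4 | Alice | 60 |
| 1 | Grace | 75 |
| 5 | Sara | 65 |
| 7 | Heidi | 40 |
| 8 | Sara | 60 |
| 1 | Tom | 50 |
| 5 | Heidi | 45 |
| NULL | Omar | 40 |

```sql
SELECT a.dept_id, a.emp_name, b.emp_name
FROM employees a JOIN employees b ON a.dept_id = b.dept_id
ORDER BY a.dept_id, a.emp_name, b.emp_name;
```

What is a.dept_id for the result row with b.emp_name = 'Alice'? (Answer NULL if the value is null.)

4

INNER JOIN keeps only pairs where the ON condition holds.
Matching on a.dept_id = b.dept_id. A NULL in a compared column never satisfies the condition.
- dept_id=4: 1 matching b row(s), so 1 row(s) emitted.
- dept_id=1: 2 matching b row(s), so 2 row(s) emitted.
- dept_id=5: 2 matching b row(s), so 2 row(s) emitted.
- dept_id=7: 1 matching b row(s), so 1 row(s) emitted.
- dept_id=8: 1 matching b row(s), so 1 row(s) emitted.
- dept_id=1: 2 matching b row(s), so 2 row(s) emitted.
- dept_id=5: 2 matching b row(s), so 2 row(s) emitted.
- dept_id=NULL: no matching b row, dropped.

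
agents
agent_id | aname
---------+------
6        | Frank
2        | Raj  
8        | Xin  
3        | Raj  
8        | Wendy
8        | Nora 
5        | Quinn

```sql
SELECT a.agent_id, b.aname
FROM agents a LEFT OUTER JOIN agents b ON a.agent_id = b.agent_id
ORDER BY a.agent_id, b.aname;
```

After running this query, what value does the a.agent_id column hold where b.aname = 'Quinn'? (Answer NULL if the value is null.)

5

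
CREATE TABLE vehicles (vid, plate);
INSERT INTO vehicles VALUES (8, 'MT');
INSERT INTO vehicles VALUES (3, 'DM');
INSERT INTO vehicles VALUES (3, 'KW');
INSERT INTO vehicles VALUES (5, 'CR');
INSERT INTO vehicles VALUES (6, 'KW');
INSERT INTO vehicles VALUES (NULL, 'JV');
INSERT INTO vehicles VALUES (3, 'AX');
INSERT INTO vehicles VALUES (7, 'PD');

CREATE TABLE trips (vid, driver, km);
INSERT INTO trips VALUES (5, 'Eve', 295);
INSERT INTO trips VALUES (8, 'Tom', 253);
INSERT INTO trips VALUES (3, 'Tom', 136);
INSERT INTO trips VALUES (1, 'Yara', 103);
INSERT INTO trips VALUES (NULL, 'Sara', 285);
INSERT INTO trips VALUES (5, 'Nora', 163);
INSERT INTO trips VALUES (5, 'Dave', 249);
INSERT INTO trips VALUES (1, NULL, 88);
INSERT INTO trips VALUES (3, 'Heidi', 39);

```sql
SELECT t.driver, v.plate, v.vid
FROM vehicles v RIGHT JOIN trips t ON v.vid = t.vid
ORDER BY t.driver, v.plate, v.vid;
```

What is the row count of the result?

13

RIGHT JOIN keeps every row from `trips`; unmatched rows get NULL for `vehicles`'s columns.
Matching on v.vid = t.vid. A NULL in a compared column never satisfies the condition.
- vid=8: 1 matching t row(s), so 1 row(s) emitted.
- vid=3: 2 matching t row(s), so 2 row(s) emitted.
- vid=3: 2 matching t row(s), so 2 row(s) emitted.
- vid=5: 3 matching t row(s), so 3 row(s) emitted.
- vid=6: no matching t row.
- vid=NULL: no matching t row.
- vid=3: 2 matching t row(s), so 2 row(s) emitted.
- vid=7: no matching t row.
- plus 3 unmatched t row(s), each kept with NULL v columns.
Total: 10 matched + 3 padded = 13 rows.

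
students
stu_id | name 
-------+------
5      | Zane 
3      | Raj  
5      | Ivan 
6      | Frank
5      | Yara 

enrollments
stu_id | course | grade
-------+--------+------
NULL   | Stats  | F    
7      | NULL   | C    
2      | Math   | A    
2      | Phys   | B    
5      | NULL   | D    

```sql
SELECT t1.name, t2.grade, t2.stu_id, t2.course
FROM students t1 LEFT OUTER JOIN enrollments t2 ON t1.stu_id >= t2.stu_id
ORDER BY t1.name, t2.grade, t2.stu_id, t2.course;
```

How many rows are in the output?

14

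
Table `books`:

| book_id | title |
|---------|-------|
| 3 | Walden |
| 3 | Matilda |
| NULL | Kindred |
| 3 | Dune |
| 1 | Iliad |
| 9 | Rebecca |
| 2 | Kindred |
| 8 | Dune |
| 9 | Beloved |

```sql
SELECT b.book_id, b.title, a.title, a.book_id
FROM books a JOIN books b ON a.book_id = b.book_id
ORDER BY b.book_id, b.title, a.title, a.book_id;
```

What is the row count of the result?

INNER JOIN keeps only pairs where the ON condition holds.
Matching on a.book_id = b.book_id. A NULL in a compared column never satisfies the condition.
- a (book_id=3) pairs with 3 row(s) of b.
- a (book_id=3) pairs with 3 row(s) of b.
- a (book_id=NULL) has no partner → excluded.
- a (book_id=3) pairs with 3 row(s) of b.
- a (book_id=1) pairs with 1 row(s) of b.
- a (book_id=9) pairs with 2 row(s) of b.
- a (book_id=2) pairs with 1 row(s) of b.
- a (book_id=8) pairs with 1 row(s) of b.
- a (book_id=9) pairs with 2 row(s) of b.
Total: 16 rows.

16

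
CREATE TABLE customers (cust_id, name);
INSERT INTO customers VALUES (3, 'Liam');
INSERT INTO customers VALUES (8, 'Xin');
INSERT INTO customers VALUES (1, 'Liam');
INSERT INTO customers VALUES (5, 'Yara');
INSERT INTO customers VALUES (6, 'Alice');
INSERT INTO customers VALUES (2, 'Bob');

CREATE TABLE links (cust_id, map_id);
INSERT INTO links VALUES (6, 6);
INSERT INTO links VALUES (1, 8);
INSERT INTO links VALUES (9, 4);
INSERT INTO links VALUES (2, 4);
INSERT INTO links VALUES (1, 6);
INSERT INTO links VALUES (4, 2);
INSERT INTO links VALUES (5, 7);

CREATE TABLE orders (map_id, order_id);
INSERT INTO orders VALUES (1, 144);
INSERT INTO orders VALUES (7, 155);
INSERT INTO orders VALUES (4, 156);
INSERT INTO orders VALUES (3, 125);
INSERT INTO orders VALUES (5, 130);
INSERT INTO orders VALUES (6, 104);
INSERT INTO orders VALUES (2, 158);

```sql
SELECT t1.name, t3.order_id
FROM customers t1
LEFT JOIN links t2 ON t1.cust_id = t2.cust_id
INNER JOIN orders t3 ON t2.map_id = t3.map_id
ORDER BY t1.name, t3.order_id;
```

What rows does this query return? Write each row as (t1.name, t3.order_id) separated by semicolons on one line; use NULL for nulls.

Step 1 — t1 LEFT JOIN t2 on cust_id → 7 row(s).
Then INNER JOIN `orders t3` on map_id: keep only rows whose t2.map_id appears in t3.

(Alice, 104); (Bob, 156); (Liam, 104); (Yara, 155)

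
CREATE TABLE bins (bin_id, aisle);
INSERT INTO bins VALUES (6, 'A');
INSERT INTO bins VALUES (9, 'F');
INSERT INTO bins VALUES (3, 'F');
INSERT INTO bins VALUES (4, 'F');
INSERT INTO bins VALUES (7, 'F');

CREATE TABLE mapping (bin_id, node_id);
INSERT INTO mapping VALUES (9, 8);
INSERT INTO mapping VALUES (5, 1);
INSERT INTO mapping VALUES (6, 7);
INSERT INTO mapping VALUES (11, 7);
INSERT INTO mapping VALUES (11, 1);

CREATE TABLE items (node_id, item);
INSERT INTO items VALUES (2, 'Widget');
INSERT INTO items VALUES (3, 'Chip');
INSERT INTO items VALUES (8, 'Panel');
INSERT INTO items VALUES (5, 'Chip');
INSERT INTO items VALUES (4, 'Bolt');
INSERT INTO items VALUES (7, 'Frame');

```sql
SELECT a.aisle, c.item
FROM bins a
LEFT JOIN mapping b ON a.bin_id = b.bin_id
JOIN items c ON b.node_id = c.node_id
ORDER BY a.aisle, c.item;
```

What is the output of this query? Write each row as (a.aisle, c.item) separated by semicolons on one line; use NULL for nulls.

(A, Frame); (F, Panel)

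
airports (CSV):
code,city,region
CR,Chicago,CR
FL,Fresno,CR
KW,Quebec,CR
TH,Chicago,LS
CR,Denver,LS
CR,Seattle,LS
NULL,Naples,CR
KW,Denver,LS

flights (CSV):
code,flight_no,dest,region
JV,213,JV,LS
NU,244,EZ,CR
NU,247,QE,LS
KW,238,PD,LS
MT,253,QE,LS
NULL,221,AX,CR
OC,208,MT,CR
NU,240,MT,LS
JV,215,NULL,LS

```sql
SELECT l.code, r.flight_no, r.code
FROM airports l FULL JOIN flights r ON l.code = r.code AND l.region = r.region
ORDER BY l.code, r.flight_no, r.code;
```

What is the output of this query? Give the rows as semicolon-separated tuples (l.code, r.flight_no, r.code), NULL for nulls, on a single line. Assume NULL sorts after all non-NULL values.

(CR, NULL, NULL); (CR, NULL, NULL); (CR, NULL, NULL); (FL, NULL, NULL); (KW, 238, KW); (KW, NULL, NULL); (TH, NULL, NULL); (NULL, 208, OC); (NULL, 213, JV); (NULL, 215, JV); (NULL, 221, NULL); (NULL, 240, NU); (NULL, 244, NU); (NULL, 247, NU); (NULL, 253, MT); (NULL, NULL, NULL)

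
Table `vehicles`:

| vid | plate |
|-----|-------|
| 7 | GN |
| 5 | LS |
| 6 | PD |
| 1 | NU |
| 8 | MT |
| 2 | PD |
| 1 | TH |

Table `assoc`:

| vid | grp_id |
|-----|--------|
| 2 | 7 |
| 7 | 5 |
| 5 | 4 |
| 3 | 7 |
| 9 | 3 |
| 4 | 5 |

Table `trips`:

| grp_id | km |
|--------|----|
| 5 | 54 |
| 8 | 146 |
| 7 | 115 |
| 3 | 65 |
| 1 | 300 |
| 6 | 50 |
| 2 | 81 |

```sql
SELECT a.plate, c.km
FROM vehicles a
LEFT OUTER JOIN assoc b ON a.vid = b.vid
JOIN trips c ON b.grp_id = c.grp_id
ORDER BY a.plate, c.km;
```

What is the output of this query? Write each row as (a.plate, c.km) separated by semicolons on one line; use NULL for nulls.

Evaluate left to right. First `vehicles a LEFT JOIN assoc b` on vid: 7 row(s).
Then INNER JOIN `trips c` on grp_id: keep only rows whose b.grp_id appears in c.

(GN, 54); (PD, 115)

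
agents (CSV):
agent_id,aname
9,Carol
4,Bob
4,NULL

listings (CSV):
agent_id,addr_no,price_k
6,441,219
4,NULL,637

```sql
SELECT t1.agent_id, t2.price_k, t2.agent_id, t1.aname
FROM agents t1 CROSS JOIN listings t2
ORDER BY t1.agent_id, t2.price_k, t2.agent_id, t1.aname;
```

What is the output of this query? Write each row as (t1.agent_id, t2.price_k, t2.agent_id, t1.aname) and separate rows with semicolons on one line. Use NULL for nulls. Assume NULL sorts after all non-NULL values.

(4, 219, 6, Bob); (4, 219, 6, NULL); (4, 637, 4, Bob); (4, 637, 4, NULL); (9, 219, 6, Carol); (9, 637, 4, Carol)

CROSS JOIN pairs every row of `agents` with every row of `listings`: 3 × 2 = 6 rows.
After projecting and ordering:
t1.agent_id | t2.price_k | t2.agent_id | t1.aname
4 | 219 | 6 | Bob
4 | 219 | 6 | NULL
4 | 637 | 4 | Bob
4 | 637 | 4 | NULL
9 | 219 | 6 | Carol
9 | 637 | 4 | Carol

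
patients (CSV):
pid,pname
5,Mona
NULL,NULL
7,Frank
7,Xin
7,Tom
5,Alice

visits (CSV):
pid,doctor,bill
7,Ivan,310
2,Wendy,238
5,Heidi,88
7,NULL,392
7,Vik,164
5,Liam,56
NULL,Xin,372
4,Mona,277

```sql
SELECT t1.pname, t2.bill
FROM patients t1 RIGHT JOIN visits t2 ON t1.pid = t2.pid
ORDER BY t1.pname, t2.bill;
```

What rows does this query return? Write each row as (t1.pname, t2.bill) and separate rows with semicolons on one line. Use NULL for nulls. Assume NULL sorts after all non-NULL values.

(Alice, 56); (Alice, 88); (Frank, 164); (Frank, 310); (Frank, 392); (Mona, 56); (Mona, 88); (Tom, 164); (Tom, 310); (Tom, 392); (Xin, 164); (Xin, 310); (Xin, 392); (NULL, 238); (NULL, 277); (NULL, 372)

RIGHT JOIN keeps every row from `visits`; unmatched rows get NULL for `patients`'s columns.
Matching on t1.pid = t2.pid. A NULL in a compared column never satisfies the condition.
Matched pairs: 13; unmatched t2 rows kept: 3.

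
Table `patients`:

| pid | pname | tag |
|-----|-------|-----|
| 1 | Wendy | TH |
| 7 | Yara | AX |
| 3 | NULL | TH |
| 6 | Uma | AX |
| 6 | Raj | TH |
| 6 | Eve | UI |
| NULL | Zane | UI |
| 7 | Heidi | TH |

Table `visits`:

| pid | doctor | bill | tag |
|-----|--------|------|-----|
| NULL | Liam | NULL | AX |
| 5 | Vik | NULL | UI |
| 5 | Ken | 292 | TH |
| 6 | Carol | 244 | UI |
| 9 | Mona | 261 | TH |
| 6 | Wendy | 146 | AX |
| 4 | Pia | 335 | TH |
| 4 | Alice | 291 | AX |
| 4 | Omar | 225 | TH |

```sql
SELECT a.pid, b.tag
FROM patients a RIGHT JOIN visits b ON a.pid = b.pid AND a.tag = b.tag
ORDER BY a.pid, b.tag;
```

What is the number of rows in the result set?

RIGHT JOIN keeps every row from `visits`; unmatched rows get NULL for `patients`'s columns.
Matching on a.pid = b.pid AND a.tag = b.tag. A NULL in a compared column never satisfies the condition.
Matched pairs: 2; unmatched b rows kept: 7.
Total: 2 matched + 7 padded = 9 rows.

9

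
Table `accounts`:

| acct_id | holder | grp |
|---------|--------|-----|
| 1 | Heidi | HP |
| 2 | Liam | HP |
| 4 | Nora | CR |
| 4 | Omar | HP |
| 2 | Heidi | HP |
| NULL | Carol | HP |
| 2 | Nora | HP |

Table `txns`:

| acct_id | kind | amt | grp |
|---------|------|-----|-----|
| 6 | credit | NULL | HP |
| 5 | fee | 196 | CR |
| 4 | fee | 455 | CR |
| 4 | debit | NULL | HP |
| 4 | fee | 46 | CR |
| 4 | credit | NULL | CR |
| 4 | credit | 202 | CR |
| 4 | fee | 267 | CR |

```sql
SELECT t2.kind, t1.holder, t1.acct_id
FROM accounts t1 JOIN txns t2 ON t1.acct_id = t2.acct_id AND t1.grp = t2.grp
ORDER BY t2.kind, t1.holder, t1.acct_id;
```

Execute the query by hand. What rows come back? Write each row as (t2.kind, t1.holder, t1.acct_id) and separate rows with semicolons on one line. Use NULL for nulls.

(credit, Nora, 4); (credit, Nora, 4); (debit, Omar, 4); (fee, Nora, 4); (fee, Nora, 4); (fee, Nora, 4)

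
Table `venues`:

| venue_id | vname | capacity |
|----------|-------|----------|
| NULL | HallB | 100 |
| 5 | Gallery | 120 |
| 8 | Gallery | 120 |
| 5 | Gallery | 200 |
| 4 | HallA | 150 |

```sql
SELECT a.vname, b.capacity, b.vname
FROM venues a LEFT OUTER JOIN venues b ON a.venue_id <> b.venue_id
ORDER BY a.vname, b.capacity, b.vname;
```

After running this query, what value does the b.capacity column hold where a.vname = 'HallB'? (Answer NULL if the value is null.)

NULL

LEFT JOIN keeps every row from `venues a`; unmatched rows get NULL for `venues b`'s columns.
Matching on a.venue_id <> b.venue_id. A NULL in a compared column never satisfies the condition.
Matched pairs: 10; unmatched a rows kept: 1.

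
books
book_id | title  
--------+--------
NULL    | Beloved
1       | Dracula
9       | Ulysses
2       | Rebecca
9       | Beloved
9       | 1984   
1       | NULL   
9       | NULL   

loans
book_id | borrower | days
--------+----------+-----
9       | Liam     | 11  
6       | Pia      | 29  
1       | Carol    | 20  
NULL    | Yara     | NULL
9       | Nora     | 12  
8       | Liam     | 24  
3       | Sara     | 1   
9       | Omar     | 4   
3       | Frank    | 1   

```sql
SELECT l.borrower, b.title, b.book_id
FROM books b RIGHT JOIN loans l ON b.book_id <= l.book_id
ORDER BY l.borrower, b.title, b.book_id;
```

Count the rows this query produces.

36

RIGHT JOIN keeps every row from `loans`; unmatched rows get NULL for `books`'s columns.
Matching on b.book_id <= l.book_id. A NULL in a compared column never satisfies the condition.
- b (book_id=NULL) has no partner in l.
- b (book_id=1) pairs with 8 row(s) of l.
- b (book_id=9) pairs with 3 row(s) of l.
- b (book_id=2) pairs with 7 row(s) of l.
- b (book_id=9) pairs with 3 row(s) of l.
- b (book_id=9) pairs with 3 row(s) of l.
- b (book_id=1) pairs with 8 row(s) of l.
- b (book_id=9) pairs with 3 row(s) of l.
- 1 l row(s) had no b match → kept, b columns NULL.
Total: 35 matched + 1 padded = 36 rows.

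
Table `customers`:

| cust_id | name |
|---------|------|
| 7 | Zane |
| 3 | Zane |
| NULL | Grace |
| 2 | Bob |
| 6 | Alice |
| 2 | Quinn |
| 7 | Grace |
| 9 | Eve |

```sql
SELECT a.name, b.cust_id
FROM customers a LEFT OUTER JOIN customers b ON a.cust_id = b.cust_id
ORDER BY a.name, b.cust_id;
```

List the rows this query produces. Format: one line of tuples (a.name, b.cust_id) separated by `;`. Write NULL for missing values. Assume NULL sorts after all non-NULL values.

(Alice, 6); (Bob, 2); (Bob, 2); (Eve, 9); (Grace, 7); (Grace, 7); (Grace, NULL); (Quinn, 2); (Quinn, 2); (Zane, 3); (Zane, 7); (Zane, 7)

LEFT JOIN keeps every row from `customers a`; unmatched rows get NULL for `customers b`'s columns.
Matching on a.cust_id = b.cust_id. A NULL in a compared column never satisfies the condition.
Matched pairs: 11; unmatched a rows kept: 1.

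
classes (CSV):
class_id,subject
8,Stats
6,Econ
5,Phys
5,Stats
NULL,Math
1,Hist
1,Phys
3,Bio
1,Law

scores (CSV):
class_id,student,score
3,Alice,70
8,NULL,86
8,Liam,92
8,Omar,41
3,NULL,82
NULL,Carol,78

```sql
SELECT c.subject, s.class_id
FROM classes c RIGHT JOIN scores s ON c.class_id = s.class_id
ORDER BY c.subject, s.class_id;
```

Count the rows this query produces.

6

RIGHT JOIN keeps every row from `scores`; unmatched rows get NULL for `classes`'s columns.
Matching on c.class_id = s.class_id. A NULL in a compared column never satisfies the condition.
Matched pairs: 5; unmatched s rows kept: 1.
Total: 5 matched + 1 padded = 6 rows.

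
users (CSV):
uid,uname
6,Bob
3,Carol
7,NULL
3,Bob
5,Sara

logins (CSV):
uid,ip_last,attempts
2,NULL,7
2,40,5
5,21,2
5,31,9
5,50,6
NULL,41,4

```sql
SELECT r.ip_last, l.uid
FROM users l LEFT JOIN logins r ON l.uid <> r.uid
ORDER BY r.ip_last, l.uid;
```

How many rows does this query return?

LEFT JOIN keeps every row from `users`; unmatched rows get NULL for `logins`'s columns.
Matching on l.uid <> r.uid. A NULL in a compared column never satisfies the condition.
- uid=6: 5 matching r row(s), so 5 row(s) emitted.
- uid=3: 5 matching r row(s), so 5 row(s) emitted.
- uid=7: 5 matching r row(s), so 5 row(s) emitted.
- uid=3: 5 matching r row(s), so 5 row(s) emitted.
- uid=5: 2 matching r row(s), so 2 row(s) emitted.
Total: 22 rows.

22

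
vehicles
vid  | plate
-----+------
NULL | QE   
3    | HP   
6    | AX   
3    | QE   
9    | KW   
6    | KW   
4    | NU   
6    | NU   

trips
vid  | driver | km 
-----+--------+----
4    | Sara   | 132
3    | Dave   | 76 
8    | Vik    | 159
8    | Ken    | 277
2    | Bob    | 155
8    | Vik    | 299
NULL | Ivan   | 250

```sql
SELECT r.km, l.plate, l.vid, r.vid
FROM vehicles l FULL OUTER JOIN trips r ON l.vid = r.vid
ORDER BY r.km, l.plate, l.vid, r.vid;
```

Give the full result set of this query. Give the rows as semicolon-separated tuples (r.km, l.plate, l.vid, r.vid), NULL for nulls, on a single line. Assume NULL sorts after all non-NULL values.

(76, HP, 3, 3); (76, QE, 3, 3); (132, NU, 4, 4); (155, NULL, NULL, 2); (159, NULL, NULL, 8); (250, NULL, NULL, NULL); (277, NULL, NULL, 8); (299, NULL, NULL, 8); (NULL, AX, 6, NULL); (NULL, KW, 6, NULL); (NULL, KW, 9, NULL); (NULL, NU, 6, NULL); (NULL, QE, NULL, NULL)

FULL OUTER JOIN keeps every row from both sides; unmatched rows get NULL for the other side's columns.
Matching on l.vid = r.vid. A NULL in a compared column never satisfies the condition.
- vid=NULL: no r row matches, row kept with r columns NULL.
- vid=3: 1 matching r row(s), so 1 row(s) emitted.
- vid=6: no r row matches, row kept with r columns NULL.
- vid=3: 1 matching r row(s), so 1 row(s) emitted.
- vid=9: no r row matches, row kept with r columns NULL.
- vid=6: no r row matches, row kept with r columns NULL.
- vid=4: 1 matching r row(s), so 1 row(s) emitted.
- vid=6: no r row matches, row kept with r columns NULL.
- 5 r row(s) had no l match → kept, l columns NULL.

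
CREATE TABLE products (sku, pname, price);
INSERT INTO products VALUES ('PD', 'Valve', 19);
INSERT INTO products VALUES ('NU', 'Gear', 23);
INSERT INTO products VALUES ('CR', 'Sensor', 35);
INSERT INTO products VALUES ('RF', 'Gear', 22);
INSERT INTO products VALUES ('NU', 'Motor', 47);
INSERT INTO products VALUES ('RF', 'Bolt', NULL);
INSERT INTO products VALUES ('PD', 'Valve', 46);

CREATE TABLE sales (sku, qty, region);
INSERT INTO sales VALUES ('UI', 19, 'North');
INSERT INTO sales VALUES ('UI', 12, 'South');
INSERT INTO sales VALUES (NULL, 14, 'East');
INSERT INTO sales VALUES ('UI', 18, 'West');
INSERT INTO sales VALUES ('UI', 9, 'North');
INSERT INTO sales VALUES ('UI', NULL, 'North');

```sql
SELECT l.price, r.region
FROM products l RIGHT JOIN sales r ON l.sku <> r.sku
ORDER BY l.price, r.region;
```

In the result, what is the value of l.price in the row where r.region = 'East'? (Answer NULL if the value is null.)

NULL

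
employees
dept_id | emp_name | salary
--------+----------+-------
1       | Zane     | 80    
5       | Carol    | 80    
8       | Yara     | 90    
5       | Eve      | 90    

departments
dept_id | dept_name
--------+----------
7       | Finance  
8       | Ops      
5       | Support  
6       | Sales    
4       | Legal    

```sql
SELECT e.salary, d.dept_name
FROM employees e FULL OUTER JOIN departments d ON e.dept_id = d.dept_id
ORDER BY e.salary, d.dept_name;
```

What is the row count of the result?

FULL OUTER JOIN keeps every row from both sides; unmatched rows get NULL for the other side's columns.
Matching on e.dept_id = d.dept_id.
Matched pairs: 3; unmatched e rows kept: 1; unmatched d rows kept: 3.
Total: 3 matched + 4 padded = 7 rows.

7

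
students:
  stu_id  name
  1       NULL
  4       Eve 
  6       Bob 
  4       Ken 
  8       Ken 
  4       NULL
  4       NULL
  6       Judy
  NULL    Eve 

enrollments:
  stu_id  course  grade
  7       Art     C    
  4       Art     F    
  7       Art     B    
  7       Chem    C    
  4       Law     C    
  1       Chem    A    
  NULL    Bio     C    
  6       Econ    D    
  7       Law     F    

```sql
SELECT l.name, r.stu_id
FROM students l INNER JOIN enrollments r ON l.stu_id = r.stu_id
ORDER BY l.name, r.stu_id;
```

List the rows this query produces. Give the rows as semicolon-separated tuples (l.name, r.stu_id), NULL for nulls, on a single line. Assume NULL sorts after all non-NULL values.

INNER JOIN keeps only pairs where the ON condition holds.
Matching on l.stu_id = r.stu_id. A NULL in a compared column never satisfies the condition.
Matched pairs: 11.

(Bob, 6); (Eve, 4); (Eve, 4); (Judy, 6); (Ken, 4); (Ken, 4); (NULL, 1); (NULL, 4); (NULL, 4); (NULL, 4); (NULL, 4)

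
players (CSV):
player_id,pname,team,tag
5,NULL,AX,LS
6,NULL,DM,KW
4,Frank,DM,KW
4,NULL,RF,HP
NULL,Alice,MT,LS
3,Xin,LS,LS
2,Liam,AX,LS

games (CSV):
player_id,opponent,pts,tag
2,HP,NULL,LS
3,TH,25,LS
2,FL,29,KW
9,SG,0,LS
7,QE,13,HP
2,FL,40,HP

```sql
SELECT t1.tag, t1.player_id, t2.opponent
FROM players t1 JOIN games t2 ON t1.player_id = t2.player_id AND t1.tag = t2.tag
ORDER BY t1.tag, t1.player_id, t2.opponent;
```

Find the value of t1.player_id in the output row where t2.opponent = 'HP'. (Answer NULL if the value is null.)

INNER JOIN keeps only pairs where the ON condition holds.
Matching on t1.player_id = t2.player_id AND t1.tag = t2.tag. A NULL in a compared column never satisfies the condition.
Matched pairs: 2.

2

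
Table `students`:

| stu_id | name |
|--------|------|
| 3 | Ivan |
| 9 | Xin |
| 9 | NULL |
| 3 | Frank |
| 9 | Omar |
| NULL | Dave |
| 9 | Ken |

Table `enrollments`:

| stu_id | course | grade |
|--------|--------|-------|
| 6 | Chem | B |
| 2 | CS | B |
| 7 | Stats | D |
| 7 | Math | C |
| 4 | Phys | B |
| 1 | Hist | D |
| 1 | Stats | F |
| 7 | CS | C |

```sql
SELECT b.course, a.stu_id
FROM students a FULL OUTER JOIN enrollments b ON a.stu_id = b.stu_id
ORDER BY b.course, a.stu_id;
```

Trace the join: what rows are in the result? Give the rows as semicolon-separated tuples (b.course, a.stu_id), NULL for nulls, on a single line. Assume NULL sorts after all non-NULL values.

(CS, NULL); (CS, NULL); (Chem, NULL); (Hist, NULL); (Math, NULL); (Phys, NULL); (Stats, NULL); (Stats, NULL); (NULL, 3); (NULL, 3); (NULL, 9); (NULL, 9); (NULL, 9); (NULL, 9); (NULL, NULL)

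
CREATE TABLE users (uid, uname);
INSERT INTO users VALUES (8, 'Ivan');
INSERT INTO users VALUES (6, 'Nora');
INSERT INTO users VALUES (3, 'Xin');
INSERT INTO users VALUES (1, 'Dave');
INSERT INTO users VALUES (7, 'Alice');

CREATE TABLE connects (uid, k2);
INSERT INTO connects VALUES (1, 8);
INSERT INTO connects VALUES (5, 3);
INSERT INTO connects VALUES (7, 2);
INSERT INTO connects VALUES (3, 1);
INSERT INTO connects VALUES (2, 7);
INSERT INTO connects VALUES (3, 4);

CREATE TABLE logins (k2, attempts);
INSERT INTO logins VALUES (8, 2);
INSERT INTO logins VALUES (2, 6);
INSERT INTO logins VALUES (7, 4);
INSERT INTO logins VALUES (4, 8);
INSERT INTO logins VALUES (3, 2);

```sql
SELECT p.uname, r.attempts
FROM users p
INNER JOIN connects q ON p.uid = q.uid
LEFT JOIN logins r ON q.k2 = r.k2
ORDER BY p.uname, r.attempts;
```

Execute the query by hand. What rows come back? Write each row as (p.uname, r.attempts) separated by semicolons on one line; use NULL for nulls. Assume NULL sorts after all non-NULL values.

(Alice, 6); (Dave, 2); (Xin, 8); (Xin, NULL)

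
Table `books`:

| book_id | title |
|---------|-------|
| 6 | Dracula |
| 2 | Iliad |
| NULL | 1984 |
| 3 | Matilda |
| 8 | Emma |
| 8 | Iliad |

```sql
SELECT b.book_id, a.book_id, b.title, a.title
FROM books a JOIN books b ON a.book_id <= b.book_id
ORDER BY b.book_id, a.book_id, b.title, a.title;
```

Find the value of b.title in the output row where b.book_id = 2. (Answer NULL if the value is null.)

Iliad

INNER JOIN keeps only pairs where the ON condition holds.
Matching on a.book_id <= b.book_id. A NULL in a compared column never satisfies the condition.
- book_id=6: 3 matching b row(s), so 3 row(s) emitted.
- book_id=2: 5 matching b row(s), so 5 row(s) emitted.
- book_id=NULL: no matching b row, dropped.
- book_id=3: 4 matching b row(s), so 4 row(s) emitted.
- book_id=8: 2 matching b row(s), so 2 row(s) emitted.
- book_id=8: 2 matching b row(s), so 2 row(s) emitted.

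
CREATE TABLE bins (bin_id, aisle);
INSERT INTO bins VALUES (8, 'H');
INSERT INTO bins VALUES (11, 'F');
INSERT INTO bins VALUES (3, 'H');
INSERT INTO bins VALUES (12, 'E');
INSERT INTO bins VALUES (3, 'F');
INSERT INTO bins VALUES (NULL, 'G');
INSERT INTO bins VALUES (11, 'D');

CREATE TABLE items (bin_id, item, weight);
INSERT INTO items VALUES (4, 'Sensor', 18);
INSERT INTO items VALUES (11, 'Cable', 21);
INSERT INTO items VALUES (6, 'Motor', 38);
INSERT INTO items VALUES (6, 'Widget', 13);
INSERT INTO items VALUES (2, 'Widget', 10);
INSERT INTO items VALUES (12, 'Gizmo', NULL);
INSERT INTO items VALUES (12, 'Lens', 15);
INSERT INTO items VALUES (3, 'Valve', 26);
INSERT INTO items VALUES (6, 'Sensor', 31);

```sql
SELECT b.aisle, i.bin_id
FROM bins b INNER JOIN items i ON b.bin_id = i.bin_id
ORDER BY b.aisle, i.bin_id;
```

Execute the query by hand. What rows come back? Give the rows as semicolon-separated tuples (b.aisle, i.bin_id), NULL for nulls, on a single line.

INNER JOIN keeps only pairs where the ON condition holds.
Matching on b.bin_id = i.bin_id. A NULL in a compared column never satisfies the condition.
- bin_id=8: no matching i row, dropped.
- bin_id=11: 1 matching i row(s), so 1 row(s) emitted.
- bin_id=3: 1 matching i row(s), so 1 row(s) emitted.
- bin_id=12: 2 matching i row(s), so 2 row(s) emitted.
- bin_id=3: 1 matching i row(s), so 1 row(s) emitted.
- bin_id=NULL: no matching i row, dropped.
- bin_id=11: 1 matching i row(s), so 1 row(s) emitted.
After projecting and ordering:
b.aisle | i.bin_id
D | 11
E | 12
E | 12
F | 3
F | 11
H | 3

(D, 11); (E, 12); (E, 12); (F, 3); (F, 11); (H, 3)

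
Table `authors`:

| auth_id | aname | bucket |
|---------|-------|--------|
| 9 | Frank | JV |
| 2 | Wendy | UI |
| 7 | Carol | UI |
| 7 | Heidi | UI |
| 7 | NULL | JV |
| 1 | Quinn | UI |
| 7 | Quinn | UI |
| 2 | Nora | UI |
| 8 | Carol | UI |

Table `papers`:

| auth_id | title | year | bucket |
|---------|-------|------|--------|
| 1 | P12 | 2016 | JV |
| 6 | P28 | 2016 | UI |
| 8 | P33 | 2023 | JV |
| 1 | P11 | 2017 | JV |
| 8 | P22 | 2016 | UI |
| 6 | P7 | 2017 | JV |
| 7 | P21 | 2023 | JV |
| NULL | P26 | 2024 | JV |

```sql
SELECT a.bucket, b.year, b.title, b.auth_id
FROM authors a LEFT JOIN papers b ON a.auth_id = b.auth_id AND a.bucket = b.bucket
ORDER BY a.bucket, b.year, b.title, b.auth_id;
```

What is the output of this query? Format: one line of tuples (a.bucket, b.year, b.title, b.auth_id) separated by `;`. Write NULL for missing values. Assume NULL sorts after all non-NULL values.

(JV, 2023, P21, 7); (JV, NULL, NULL, NULL); (UI, 2016, P22, 8); (UI, NULL, NULL, NULL); (UI, NULL, NULL, NULL); (UI, NULL, NULL, NULL); (UI, NULL, NULL, NULL); (UI, NULL, NULL, NULL); (UI, NULL, NULL, NULL)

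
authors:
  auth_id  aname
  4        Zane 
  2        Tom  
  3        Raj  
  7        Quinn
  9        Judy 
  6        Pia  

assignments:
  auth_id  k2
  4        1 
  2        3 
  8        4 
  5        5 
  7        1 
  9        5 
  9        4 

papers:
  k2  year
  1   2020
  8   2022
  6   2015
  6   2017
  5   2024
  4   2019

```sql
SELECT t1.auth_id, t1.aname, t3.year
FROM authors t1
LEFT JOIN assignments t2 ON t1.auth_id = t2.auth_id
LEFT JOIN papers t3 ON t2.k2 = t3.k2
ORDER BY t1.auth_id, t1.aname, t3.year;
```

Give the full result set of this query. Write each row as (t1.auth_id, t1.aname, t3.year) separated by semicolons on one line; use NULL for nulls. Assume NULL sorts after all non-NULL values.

(2, Tom, NULL); (3, Raj, NULL); (4, Zane, 2020); (6, Pia, NULL); (7, Quinn, 2020); (9, Judy, 2019); (9, Judy, 2024)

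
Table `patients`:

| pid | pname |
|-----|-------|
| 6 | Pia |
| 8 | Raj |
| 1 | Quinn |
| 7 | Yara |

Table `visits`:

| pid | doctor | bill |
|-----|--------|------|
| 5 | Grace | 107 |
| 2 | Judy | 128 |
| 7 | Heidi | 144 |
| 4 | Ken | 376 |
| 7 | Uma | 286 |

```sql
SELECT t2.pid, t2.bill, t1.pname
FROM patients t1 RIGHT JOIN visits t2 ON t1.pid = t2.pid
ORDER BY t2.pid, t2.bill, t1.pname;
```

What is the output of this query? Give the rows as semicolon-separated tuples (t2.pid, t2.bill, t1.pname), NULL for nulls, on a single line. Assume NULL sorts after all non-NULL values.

RIGHT JOIN keeps every row from `visits`; unmatched rows get NULL for `patients`'s columns.
Matching on t1.pid = t2.pid.
- pid=6: no matching t2 row.
- pid=8: no matching t2 row.
- pid=1: no matching t2 row.
- pid=7: 2 matching t2 row(s), so 2 row(s) emitted.
- 3 row(s) from t2 found no t1 partner → padded with NULL.
After projecting and ordering:
t2.pid | t2.bill | t1.pname
2 | 128 | NULL
4 | 376 | NULL
5 | 107 | NULL
7 | 144 | Yara
7 | 286 | Yara

(2, 128, NULL); (4, 376, NULL); (5, 107, NULL); (7, 144, Yara); (7, 286, Yara)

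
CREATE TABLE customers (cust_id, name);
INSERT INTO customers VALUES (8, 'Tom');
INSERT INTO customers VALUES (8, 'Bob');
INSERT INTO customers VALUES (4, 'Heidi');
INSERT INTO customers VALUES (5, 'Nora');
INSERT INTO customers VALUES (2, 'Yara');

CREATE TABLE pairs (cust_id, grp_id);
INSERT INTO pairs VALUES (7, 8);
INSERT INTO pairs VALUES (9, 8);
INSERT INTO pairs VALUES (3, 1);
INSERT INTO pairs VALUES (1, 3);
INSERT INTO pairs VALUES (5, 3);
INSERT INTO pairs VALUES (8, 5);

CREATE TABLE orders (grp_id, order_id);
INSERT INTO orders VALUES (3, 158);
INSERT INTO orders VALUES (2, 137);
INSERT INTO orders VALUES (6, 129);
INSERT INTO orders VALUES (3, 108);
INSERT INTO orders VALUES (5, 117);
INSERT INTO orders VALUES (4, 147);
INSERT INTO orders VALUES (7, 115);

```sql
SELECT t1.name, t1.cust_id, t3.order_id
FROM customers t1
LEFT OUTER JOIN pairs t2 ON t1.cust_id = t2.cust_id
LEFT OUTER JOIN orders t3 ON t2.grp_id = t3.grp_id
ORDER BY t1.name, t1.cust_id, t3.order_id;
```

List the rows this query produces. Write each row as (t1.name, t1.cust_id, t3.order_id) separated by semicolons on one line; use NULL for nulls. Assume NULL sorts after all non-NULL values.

Evaluate left to right. First `customers t1 LEFT JOIN pairs t2` on cust_id: 5 row(s).
Then LEFT JOIN `orders t3` on grp_id: each of those 5 rows is kept; rows whose t2.grp_id has no match in t3 get NULL for t3's columns.

(Bob, 8, 117); (Heidi, 4, NULL); (Nora, 5, 108); (Nora, 5, 158); (Tom, 8, 117); (Yara, 2, NULL)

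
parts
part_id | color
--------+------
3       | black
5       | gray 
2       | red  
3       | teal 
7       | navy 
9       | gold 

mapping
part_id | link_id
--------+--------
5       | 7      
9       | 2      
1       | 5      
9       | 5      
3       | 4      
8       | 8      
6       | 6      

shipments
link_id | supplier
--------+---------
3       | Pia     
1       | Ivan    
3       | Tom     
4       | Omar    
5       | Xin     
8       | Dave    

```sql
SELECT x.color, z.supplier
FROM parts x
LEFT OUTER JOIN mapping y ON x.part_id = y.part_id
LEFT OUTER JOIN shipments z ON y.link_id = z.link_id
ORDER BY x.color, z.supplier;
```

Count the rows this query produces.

7

Joins associate left-to-right: parts LEFT JOIN mapping on part_id gives 7 intermediate row(s).
Then LEFT JOIN `shipments z` on link_id: each of those 7 rows is kept; rows whose y.link_id has no match in z get NULL for z's columns.
Result: 7 row(s).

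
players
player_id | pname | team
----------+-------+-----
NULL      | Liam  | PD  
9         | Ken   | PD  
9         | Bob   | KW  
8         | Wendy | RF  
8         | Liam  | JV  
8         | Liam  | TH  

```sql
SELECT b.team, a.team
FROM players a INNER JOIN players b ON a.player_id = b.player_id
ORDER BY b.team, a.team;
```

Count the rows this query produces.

13

INNER JOIN keeps only pairs where the ON condition holds.
Matching on a.player_id = b.player_id. A NULL in a compared column never satisfies the condition.
- player_id=NULL: no matching b row, dropped.
- player_id=9: 2 matching b row(s), so 2 row(s) emitted.
- player_id=9: 2 matching b row(s), so 2 row(s) emitted.
- player_id=8: 3 matching b row(s), so 3 row(s) emitted.
- player_id=8: 3 matching b row(s), so 3 row(s) emitted.
- player_id=8: 3 matching b row(s), so 3 row(s) emitted.
Total: 13 rows.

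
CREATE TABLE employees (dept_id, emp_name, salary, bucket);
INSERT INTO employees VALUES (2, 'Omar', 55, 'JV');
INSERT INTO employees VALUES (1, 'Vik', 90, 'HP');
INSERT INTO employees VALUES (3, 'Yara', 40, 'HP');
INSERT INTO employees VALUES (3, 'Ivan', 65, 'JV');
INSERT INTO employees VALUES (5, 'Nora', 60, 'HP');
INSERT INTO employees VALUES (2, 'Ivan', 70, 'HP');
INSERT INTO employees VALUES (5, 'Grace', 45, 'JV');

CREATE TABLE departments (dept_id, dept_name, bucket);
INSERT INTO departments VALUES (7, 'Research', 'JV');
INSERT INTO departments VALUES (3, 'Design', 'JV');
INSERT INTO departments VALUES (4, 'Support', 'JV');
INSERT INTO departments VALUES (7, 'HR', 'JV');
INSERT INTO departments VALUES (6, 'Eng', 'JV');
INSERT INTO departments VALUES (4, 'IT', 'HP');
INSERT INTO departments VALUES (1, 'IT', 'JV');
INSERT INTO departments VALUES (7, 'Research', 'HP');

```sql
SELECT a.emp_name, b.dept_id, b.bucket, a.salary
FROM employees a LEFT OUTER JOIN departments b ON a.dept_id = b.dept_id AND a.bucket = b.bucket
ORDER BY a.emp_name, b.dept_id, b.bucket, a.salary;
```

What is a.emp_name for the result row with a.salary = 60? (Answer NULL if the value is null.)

LEFT JOIN keeps every row from `employees`; unmatched rows get NULL for `departments`'s columns.
Matching on a.dept_id = b.dept_id AND a.bucket = b.bucket.
- a (dept_id=2, bucket=JV) has no partner → padded with NULL.
- a (dept_id=1, bucket=HP) has no partner → padded with NULL.
- a (dept_id=3, bucket=HP) has no partner → padded with NULL.
- a (dept_id=3, bucket=JV) pairs with 1 row(s) of b.
- a (dept_id=5, bucket=HP) has no partner → padded with NULL.
- a (dept_id=2, bucket=HP) has no partner → padded with NULL.
- a (dept_id=5, bucket=JV) has no partner → padded with NULL.

Nora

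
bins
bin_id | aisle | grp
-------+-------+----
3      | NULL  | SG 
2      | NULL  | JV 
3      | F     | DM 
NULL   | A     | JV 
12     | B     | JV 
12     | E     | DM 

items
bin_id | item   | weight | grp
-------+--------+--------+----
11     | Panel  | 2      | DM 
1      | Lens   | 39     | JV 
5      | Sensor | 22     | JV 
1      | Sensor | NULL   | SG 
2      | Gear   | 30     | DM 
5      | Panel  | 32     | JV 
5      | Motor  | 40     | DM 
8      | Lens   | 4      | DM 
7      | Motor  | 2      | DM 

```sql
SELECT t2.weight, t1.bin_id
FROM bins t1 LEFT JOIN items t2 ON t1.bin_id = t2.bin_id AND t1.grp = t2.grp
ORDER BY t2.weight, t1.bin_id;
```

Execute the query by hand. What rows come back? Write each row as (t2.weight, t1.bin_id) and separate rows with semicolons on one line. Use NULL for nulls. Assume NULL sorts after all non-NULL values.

(NULL, 2); (NULL, 3); (NULL, 3); (NULL, 12); (NULL, 12); (NULL, NULL)

LEFT JOIN keeps every row from `bins`; unmatched rows get NULL for `items`'s columns.
Matching on t1.bin_id = t2.bin_id AND t1.grp = t2.grp. A NULL in a compared column never satisfies the condition.
- bin_id=3, grp=SG: no t2 row matches, row kept with t2 columns NULL.
- bin_id=2, grp=JV: no t2 row matches, row kept with t2 columns NULL.
- bin_id=3, grp=DM: no t2 row matches, row kept with t2 columns NULL.
- bin_id=NULL, grp=JV: no t2 row matches, row kept with t2 columns NULL.
- bin_id=12, grp=JV: no t2 row matches, row kept with t2 columns NULL.
- bin_id=12, grp=DM: no t2 row matches, row kept with t2 columns NULL.
After projecting and ordering:
t2.weight | t1.bin_id
NULL | 2
NULL | 3
NULL | 3
NULL | 12
NULL | 12
NULL | NULL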